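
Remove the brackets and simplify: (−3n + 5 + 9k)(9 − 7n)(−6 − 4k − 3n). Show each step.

237n + 383kn + 60n^2 + 105kn^2 − 63n^3 − 270 − 666k − 324k^2 + 252k^2n

(−3n + 5 + 9k)(9 − 7n)(−6 − 4k − 3n)
= (−27n + 21n^2 + 45 − 35n + 81k − 63kn)(−6 − 4k − 3n)    [distributive law]
= (−62n + 21n^2 + 45 + 81k − 63kn)(−6 − 4k − 3n)    [combine like terms]
= 372n + 248kn + 186n^2 − 126n^2 − 84kn^2 − 63n^3 − 270 − 180k − 135n − 486k − 324k^2 − 243kn + 378kn + 252k^2n + 189kn^2    [distributive law]
= 237n + 383kn + 60n^2 + 105kn^2 − 63n^3 − 270 − 666k − 324k^2 + 252k^2n    [combine like terms]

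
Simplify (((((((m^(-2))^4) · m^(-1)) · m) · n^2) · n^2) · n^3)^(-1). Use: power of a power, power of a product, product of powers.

m^8n^(-7)

(((((((m^(-2))^4) · m^(-1)) · m) · n^2) · n^2) · n^3)^(-1)
= (((((((m^(-2))^4) · m^(-1)) · m) · n^2) · n^2)^(-1)) · ((n^3)^(-1))    [power of a product]
= (((((((m^(-2))^4) · m^(-1)) · m) · n^2)^(-1)) · ((n^2)^(-1))) · ((n^3)^(-1))    [power of a product]
= (((((((m^(-2))^4) · m^(-1)) · m)^(-1)) · ((n^2)^(-1))) · ((n^2)^(-1))) · ((n^3)^(-1))    [power of a product]
= (((((((m^(-2))^4) · m^(-1))^(-1)) · (m^(-1))) · ((n^2)^(-1))) · ((n^2)^(-1))) · ((n^3)^(-1))    [power of a product]
= (((((((m^(-2))^4)^(-1)) · ((m^(-1))^(-1))) · (m^(-1))) · ((n^2)^(-1))) · ((n^2)^(-1))) · ((n^3)^(-1))    [power of a product]
= ((((((m^(-2))^(-4)) · ((m^(-1))^(-1))) · (m^(-1))) · ((n^2)^(-1))) · ((n^2)^(-1))) · ((n^3)^(-1))    [power of a power]
= ((((m^8 · ((m^(-1))^(-1))) · (m^(-1))) · ((n^2)^(-1))) · ((n^2)^(-1))) · ((n^3)^(-1))    [power of a power]
= ((((m^8 · m) · (m^(-1))) · ((n^2)^(-1))) · ((n^2)^(-1))) · ((n^3)^(-1))    [power of a power]
= (((m^9 · (m^(-1))) · ((n^2)^(-1))) · ((n^2)^(-1))) · ((n^3)^(-1))    [product of powers]
= ((m^8 · ((n^2)^(-1))) · ((n^2)^(-1))) · ((n^3)^(-1))    [product of powers]
= ((m^8 · n^(-2)) · ((n^2)^(-1))) · ((n^3)^(-1))    [power of a power]
= ((m^8 · n^(-2)) · n^(-2)) · ((n^3)^(-1))    [power of a power]
= ((m^8 · n^(-2)) · n^(-2)) · n^(-3)    [power of a power]
= m^8n^(-7)    [product of powers]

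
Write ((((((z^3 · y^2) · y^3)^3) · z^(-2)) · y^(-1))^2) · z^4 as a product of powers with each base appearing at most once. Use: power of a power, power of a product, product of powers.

((((((z^3 · y^2) · y^3)^3) · z^(-2)) · y^(-1))^2) · z^4
= ((((((z^3 · y^2) · y^3)^3) · z^(-2))^2) · ((y^(-1))^2)) · z^4    [power of a product]
= ((((((z^3 · y^2) · y^3)^3)^2) · ((z^(-2))^2)) · ((y^(-1))^2)) · z^4    [power of a product]
= (((((z^3 · y^2) · y^3)^6) · ((z^(-2))^2)) · ((y^(-1))^2)) · z^4    [power of a power]
= (((((z^3 · y^2)^6) · ((y^3)^6)) · ((z^(-2))^2)) · ((y^(-1))^2)) · z^4    [power of a product]
= ((((((z^3)^6) · ((y^2)^6)) · ((y^3)^6)) · ((z^(-2))^2)) · ((y^(-1))^2)) · z^4    [power of a product]
= ((((z^18 · ((y^2)^6)) · ((y^3)^6)) · ((z^(-2))^2)) · ((y^(-1))^2)) · z^4    [power of a power]
= ((((z^18 · y^12) · ((y^3)^6)) · ((z^(-2))^2)) · ((y^(-1))^2)) · z^4    [power of a power]
= ((((z^18 · y^12) · y^18) · ((z^(-2))^2)) · ((y^(-1))^2)) · z^4    [power of a power]
= ((((z^18 · y^12) · y^18) · z^(-4)) · ((y^(-1))^2)) · z^4    [power of a power]
= ((((z^18 · y^12) · y^18) · z^(-4)) · y^(-2)) · z^4    [power of a power]
= y^28·z^18    [product of powers]

y^28·z^18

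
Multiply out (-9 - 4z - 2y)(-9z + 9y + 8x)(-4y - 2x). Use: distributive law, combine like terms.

-324yz - 162xz + 324y² + 450xy + 144x² - 144yz² - 72xz² + 72y²z + 164xyz + 64x²z + 72y³ + 100xy² + 32x²y

(-9 - 4z - 2y)(-9z + 9y + 8x)(-4y - 2x)
= (81z - 81y - 72x + 36z² - 36yz - 32xz + 18yz - 18y² - 16xy)(-4y - 2x)    [distributive law]
= (81z - 81y - 72x + 36z² - 18yz - 32xz - 18y² - 16xy)(-4y - 2x)    [combine like terms]
= -324yz - 162xz + 324y² + 162xy + 288xy + 144x² - 144yz² - 72xz² + 72y²z + 36xyz + 128xyz + 64x²z + 72y³ + 36xy² + 64xy² + 32x²y    [distributive law]
= -324yz - 162xz + 324y² + 450xy + 144x² - 144yz² - 72xz² + 72y²z + 164xyz + 64x²z + 72y³ + 100xy² + 32x²y    [combine like terms]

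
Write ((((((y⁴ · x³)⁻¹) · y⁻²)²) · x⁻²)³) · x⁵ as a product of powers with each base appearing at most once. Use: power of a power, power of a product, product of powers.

x⁻¹⁹y⁻³⁶

((((((y⁴ · x³)⁻¹) · y⁻²)²) · x⁻²)³) · x⁵
= ((((((y⁴ · x³)⁻¹) · y⁻²)²)³) · ((x⁻²)³)) · x⁵    [power of a product]
= (((((y⁴ · x³)⁻¹) · y⁻²)⁶) · ((x⁻²)³)) · x⁵    [power of a power]
= (((((y⁴ · x³)⁻¹)⁶) · ((y⁻²)⁶)) · ((x⁻²)³)) · x⁵    [power of a product]
= ((((y⁴ · x³)⁻⁶) · ((y⁻²)⁶)) · ((x⁻²)³)) · x⁵    [power of a power]
= (((((y⁴)⁻⁶) · ((x³)⁻⁶)) · ((y⁻²)⁶)) · ((x⁻²)³)) · x⁵    [power of a product]
= (((y⁻²⁴ · ((x³)⁻⁶)) · ((y⁻²)⁶)) · ((x⁻²)³)) · x⁵    [power of a power]
= (((y⁻²⁴ · x⁻¹⁸) · ((y⁻²)⁶)) · ((x⁻²)³)) · x⁵    [power of a power]
= (((y⁻²⁴ · x⁻¹⁸) · y⁻¹²) · ((x⁻²)³)) · x⁵    [power of a power]
= (((y⁻²⁴ · x⁻¹⁸) · y⁻¹²) · x⁻⁶) · x⁵    [power of a power]
= x⁻¹⁹y⁻³⁶    [product of powers]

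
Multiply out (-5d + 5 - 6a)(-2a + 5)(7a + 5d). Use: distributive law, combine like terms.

130a^2d + 50ad^2 - 375ad - 125d^2 - 280a^2 + 175a + 125d + 84a^3

(-5d + 5 - 6a)(-2a + 5)(7a + 5d)
= (10ad - 25d - 10a + 25 + 12a^2 - 30a)(7a + 5d)    [distributive law]
= (10ad - 25d - 40a + 25 + 12a^2)(7a + 5d)    [combine like terms]
= 70a^2d + 50ad^2 - 175ad - 125d^2 - 280a^2 - 200ad + 175a + 125d + 84a^3 + 60a^2d    [distributive law]
= 130a^2d + 50ad^2 - 375ad - 125d^2 - 280a^2 + 175a + 125d + 84a^3    [combine like terms]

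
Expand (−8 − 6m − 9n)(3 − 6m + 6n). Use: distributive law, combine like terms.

−24 + 30m − 75n + 36m^2 + 18mn − 54n^2

(−8 − 6m − 9n)(3 − 6m + 6n)
= −24 + 48m − 48n − 18m + 36m^2 − 36mn − 27n + 54mn − 54n^2    [distributive law]
= −24 + 30m − 75n + 36m^2 + 18mn − 54n^2    [combine like terms]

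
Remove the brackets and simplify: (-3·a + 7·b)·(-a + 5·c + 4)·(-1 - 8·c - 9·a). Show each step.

105·a^2 + 111·a^2·c - 27·a^3 + 111·a·c + 120·a·c^2 + 12·a - 245·a·b - 259·a·b·c + 63·a^2·b - 259·b·c - 280·b·c^2 - 28·b

(-3·a + 7·b)·(-a + 5·c + 4)·(-1 - 8·c - 9·a)
= (3·a^2 - 15·a·c - 12·a - 7·a·b + 35·b·c + 28·b)·(-1 - 8·c - 9·a)    [distributive law]
= -3·a^2 - 24·a^2·c - 27·a^3 + 15·a·c + 120·a·c^2 + 135·a^2·c + 12·a + 96·a·c + 108·a^2 + 7·a·b + 56·a·b·c + 63·a^2·b - 35·b·c - 280·b·c^2 - 315·a·b·c - 28·b - 224·b·c - 252·a·b    [distributive law]
= 105·a^2 + 111·a^2·c - 27·a^3 + 111·a·c + 120·a·c^2 + 12·a - 245·a·b - 259·a·b·c + 63·a^2·b - 259·b·c - 280·b·c^2 - 28·b    [combine like terms]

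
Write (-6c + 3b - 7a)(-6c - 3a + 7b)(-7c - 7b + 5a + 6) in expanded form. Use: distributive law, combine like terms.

(-6c + 3b - 7a)(-6c - 3a + 7b)(-7c - 7b + 5a + 6)
= (36c² + 18ac - 42bc - 18bc - 9ab + 21b² + 42ac + 21a² - 49ab)(-7c - 7b + 5a + 6)    [distributive law]
= (36c² + 60ac - 60bc - 58ab + 21b² + 21a²)(-7c - 7b + 5a + 6)    [combine like terms]
= -252c³ - 252bc² + 180ac² + 216c² - 420ac² - 420abc + 300a²c + 360ac + 420bc² + 420b²c - 300abc - 360bc + 406abc + 406ab² - 290a²b - 348ab - 147b²c - 147b³ + 105ab² + 126b² - 147a²c - 147a²b + 105a³ + 126a²    [distributive law]
= -252c³ + 168bc² - 240ac² + 216c² - 314abc + 153a²c + 360ac + 273b²c - 360bc + 511ab² - 437a²b - 348ab - 147b³ + 126b² + 105a³ + 126a²    [combine like terms]

-252c³ + 168bc² - 240ac² + 216c² - 314abc + 153a²c + 360ac + 273b²c - 360bc + 511ab² - 437a²b - 348ab - 147b³ + 126b² + 105a³ + 126a²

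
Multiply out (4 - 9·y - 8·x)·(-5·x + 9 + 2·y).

(4 - 9·y - 8·x)·(-5·x + 9 + 2·y)
= -20·x + 36 + 8·y + 45·x·y - 81·y - 18·y² + 40·x² - 72·x - 16·x·y    [distributive law]
= -92·x + 36 - 73·y + 29·x·y - 18·y² + 40·x²    [combine like terms]

-92·x + 36 - 73·y + 29·x·y - 18·y² + 40·x²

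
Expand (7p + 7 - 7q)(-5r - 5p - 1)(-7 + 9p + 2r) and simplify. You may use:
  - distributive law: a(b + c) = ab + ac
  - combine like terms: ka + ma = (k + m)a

(7p + 7 - 7q)(-5r - 5p - 1)(-7 + 9p + 2r)
= (-35pr - 35p^2 - 7p - 35r - 35p - 7 + 35qr + 35pq + 7q)(-7 + 9p + 2r)    [distributive law]
= (-35pr - 35p^2 - 42p - 35r - 7 + 35qr + 35pq + 7q)(-7 + 9p + 2r)    [combine like terms]
= 245pr - 315p^2r - 70pr^2 + 245p^2 - 315p^3 - 70p^2r + 294p - 378p^2 - 84pr + 245r - 315pr - 70r^2 + 49 - 63p - 14r - 245qr + 315pqr + 70qr^2 - 245pq + 315p^2q + 70pqr - 49q + 63pq + 14qr    [distributive law]
= -154pr - 385p^2r - 70pr^2 - 133p^2 - 315p^3 + 231p + 231r - 70r^2 + 49 - 231qr + 385pqr + 70qr^2 - 182pq + 315p^2q - 49q    [combine like terms]

-154pr - 385p^2r - 70pr^2 - 133p^2 - 315p^3 + 231p + 231r - 70r^2 + 49 - 231qr + 385pqr + 70qr^2 - 182pq + 315p^2q - 49q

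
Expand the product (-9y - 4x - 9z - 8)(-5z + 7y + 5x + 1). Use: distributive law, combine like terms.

-18yz - 63y² - 73xy - 65y - 25xz - 20x² - 44x + 45z² + 31z - 8

(-9y - 4x - 9z - 8)(-5z + 7y + 5x + 1)
= 45yz - 63y² - 45xy - 9y + 20xz - 28xy - 20x² - 4x + 45z² - 63yz - 45xz - 9z + 40z - 56y - 40x - 8    [distributive law]
= -18yz - 63y² - 73xy - 65y - 25xz - 20x² - 44x + 45z² + 31z - 8    [combine like terms]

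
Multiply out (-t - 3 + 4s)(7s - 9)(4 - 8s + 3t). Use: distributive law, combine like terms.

(-t - 3 + 4s)(7s - 9)(4 - 8s + 3t)
= (-7st + 9t - 21s + 27 + 28s^2 - 36s)(4 - 8s + 3t)    [distributive law]
= (-7st + 9t - 57s + 27 + 28s^2)(4 - 8s + 3t)    [combine like terms]
= -28st + 56s^2t - 21st^2 + 36t - 72st + 27t^2 - 228s + 456s^2 - 171st + 108 - 216s + 81t + 112s^2 - 224s^3 + 84s^2t    [distributive law]
= -271st + 140s^2t - 21st^2 + 117t + 27t^2 - 444s + 568s^2 + 108 - 224s^3    [combine like terms]

-271st + 140s^2t - 21st^2 + 117t + 27t^2 - 444s + 568s^2 + 108 - 224s^3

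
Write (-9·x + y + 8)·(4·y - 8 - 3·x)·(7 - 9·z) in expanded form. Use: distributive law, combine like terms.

(-9·x + y + 8)·(4·y - 8 - 3·x)·(7 - 9·z)
= (-36·x·y + 72·x + 27·x^2 + 4·y^2 - 8·y - 3·x·y + 32·y - 64 - 24·x)·(7 - 9·z)    [distributive law]
= (-39·x·y + 48·x + 27·x^2 + 4·y^2 + 24·y - 64)·(7 - 9·z)    [combine like terms]
= -273·x·y + 351·x·y·z + 336·x - 432·x·z + 189·x^2 - 243·x^2·z + 28·y^2 - 36·y^2·z + 168·y - 216·y·z - 448 + 576·z    [distributive law]

-273·x·y + 351·x·y·z + 336·x - 432·x·z + 189·x^2 - 243·x^2·z + 28·y^2 - 36·y^2·z + 168·y - 216·y·z - 448 + 576·z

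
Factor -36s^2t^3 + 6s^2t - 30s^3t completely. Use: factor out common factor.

6s^2t(-6t^2 + 1 - 5s)

-36s^2t^3 + 6s^2t - 30s^3t
= 6(-6s^2t^3 + s^2t - 5s^3t)    [factor out 6]
= 6s^2t(-6t^2 + 1 - 5s)    [factor out s^2t]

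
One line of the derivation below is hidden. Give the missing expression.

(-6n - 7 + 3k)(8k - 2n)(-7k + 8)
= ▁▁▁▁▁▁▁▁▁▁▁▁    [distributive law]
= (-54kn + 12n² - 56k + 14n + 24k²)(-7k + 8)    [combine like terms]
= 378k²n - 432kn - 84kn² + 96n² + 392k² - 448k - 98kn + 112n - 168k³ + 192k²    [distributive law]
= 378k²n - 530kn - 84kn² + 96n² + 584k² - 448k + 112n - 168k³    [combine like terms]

After distributive law, the bracketed line is:

(-48kn + 12n² - 56k + 14n + 24k² - 6kn)(-7k + 8)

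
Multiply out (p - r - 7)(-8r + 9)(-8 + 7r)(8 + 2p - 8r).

-42pr + 254p^2r - 934pr^2 - 112p^2r^2 + 560pr^3 + 432p - 144p^2 + 8656r^2 - 1672r^3 - 448r^4 - 10568r + 4032

(p - r - 7)(-8r + 9)(-8 + 7r)(8 + 2p - 8r)
= (-8pr + 9p + 8r^2 - 9r + 56r - 63)(-8 + 7r)(8 + 2p - 8r)    [distributive law]
= (-8pr + 9p + 8r^2 + 47r - 63)(-8 + 7r)(8 + 2p - 8r)    [combine like terms]
= (64pr - 56pr^2 - 72p + 63pr - 64r^2 + 56r^3 - 376r + 329r^2 + 504 - 441r)(8 + 2p - 8r)    [distributive law]
= (127pr - 56pr^2 - 72p + 265r^2 + 56r^3 - 817r + 504)(8 + 2p - 8r)    [combine like terms]
= 1016pr + 254p^2r - 1016pr^2 - 448pr^2 - 112p^2r^2 + 448pr^3 - 576p - 144p^2 + 576pr + 2120r^2 + 530pr^2 - 2120r^3 + 448r^3 + 112pr^3 - 448r^4 - 6536r - 1634pr + 6536r^2 + 4032 + 1008p - 4032r    [distributive law]
= -42pr + 254p^2r - 934pr^2 - 112p^2r^2 + 560pr^3 + 432p - 144p^2 + 8656r^2 - 1672r^3 - 448r^4 - 10568r + 4032    [combine like terms]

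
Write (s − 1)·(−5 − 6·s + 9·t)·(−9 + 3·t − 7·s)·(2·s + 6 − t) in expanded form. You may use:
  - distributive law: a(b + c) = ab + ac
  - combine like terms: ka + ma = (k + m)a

194·s^2 − 354·s + 146·s·t − 563·s^2·t + 123·s·t^2 + 346·s^3 − 204·s^3·t + 135·s^2·t^2 + 84·s^4 − 27·s·t^3 − 270 + 621·t − 258·t^2 + 27·t^3

(s − 1)·(−5 − 6·s + 9·t)·(−9 + 3·t − 7·s)·(2·s + 6 − t)
= (−5·s − 6·s^2 + 9·s·t + 5 + 6·s − 9·t)·(−9 + 3·t − 7·s)·(2·s + 6 − t)    [distributive law]
= (s − 6·s^2 + 9·s·t + 5 − 9·t)·(−9 + 3·t − 7·s)·(2·s + 6 − t)    [combine like terms]
= (−9·s + 3·s·t − 7·s^2 + 54·s^2 − 18·s^2·t + 42·s^3 − 81·s·t + 27·s·t^2 − 63·s^2·t − 45 + 15·t − 35·s + 81·t − 27·t^2 + 63·s·t)·(2·s + 6 − t)    [distributive law]
= (−44·s − 15·s·t + 47·s^2 − 81·s^2·t + 42·s^3 + 27·s·t^2 − 45 + 96·t − 27·t^2)·(2·s + 6 − t)    [combine like terms]
= −88·s^2 − 264·s + 44·s·t − 30·s^2·t − 90·s·t + 15·s·t^2 + 94·s^3 + 282·s^2 − 47·s^2·t − 162·s^3·t − 486·s^2·t + 81·s^2·t^2 + 84·s^4 + 252·s^3 − 42·s^3·t + 54·s^2·t^2 + 162·s·t^2 − 27·s·t^3 − 90·s − 270 + 45·t + 192·s·t + 576·t − 96·t^2 − 54·s·t^2 − 162·t^2 + 27·t^3    [distributive law]
= 194·s^2 − 354·s + 146·s·t − 563·s^2·t + 123·s·t^2 + 346·s^3 − 204·s^3·t + 135·s^2·t^2 + 84·s^4 − 27·s·t^3 − 270 + 621·t − 258·t^2 + 27·t^3    [combine like terms]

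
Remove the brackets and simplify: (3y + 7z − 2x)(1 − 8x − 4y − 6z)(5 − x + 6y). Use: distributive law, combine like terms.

15y − 95xy − 42y^2 + 112x^2y − 84xy^2 − 72y^3 − 188yz − 218xyz − 276y^2z + 35z − 227xz + 44x^2z − 210z^2 + 42xz^2 − 252yz^2 − 10x + 82x^2 − 16x^3

(3y + 7z − 2x)(1 − 8x − 4y − 6z)(5 − x + 6y)
= (3y − 24xy − 12y^2 − 18yz + 7z − 56xz − 28yz − 42z^2 − 2x + 16x^2 + 8xy + 12xz)(5 − x + 6y)    [distributive law]
= (3y − 16xy − 12y^2 − 46yz + 7z − 44xz − 42z^2 − 2x + 16x^2)(5 − x + 6y)    [combine like terms]
= 15y − 3xy + 18y^2 − 80xy + 16x^2y − 96xy^2 − 60y^2 + 12xy^2 − 72y^3 − 230yz + 46xyz − 276y^2z + 35z − 7xz + 42yz − 220xz + 44x^2z − 264xyz − 210z^2 + 42xz^2 − 252yz^2 − 10x + 2x^2 − 12xy + 80x^2 − 16x^3 + 96x^2y    [distributive law]
= 15y − 95xy − 42y^2 + 112x^2y − 84xy^2 − 72y^3 − 188yz − 218xyz − 276y^2z + 35z − 227xz + 44x^2z − 210z^2 + 42xz^2 − 252yz^2 − 10x + 82x^2 − 16x^3    [combine like terms]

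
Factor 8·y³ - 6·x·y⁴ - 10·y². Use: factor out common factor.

8·y³ - 6·x·y⁴ - 10·y²
= 2(4·y³ - 3·x·y⁴ - 5·y²)    [factor out 2]
= 2·y²(4·y - 3·x·y² - 5)    [factor out y²]

2·y²(4·y - 3·x·y² - 5)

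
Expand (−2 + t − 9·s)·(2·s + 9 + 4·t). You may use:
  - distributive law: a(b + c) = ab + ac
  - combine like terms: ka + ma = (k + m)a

(−2 + t − 9·s)·(2·s + 9 + 4·t)
= −4·s − 18 − 8·t + 2·s·t + 9·t + 4·t^2 − 18·s^2 − 81·s − 36·s·t    [distributive law]
= −85·s − 18 + t − 34·s·t + 4·t^2 − 18·s^2    [combine like terms]

−85·s − 18 + t − 34·s·t + 4·t^2 − 18·s^2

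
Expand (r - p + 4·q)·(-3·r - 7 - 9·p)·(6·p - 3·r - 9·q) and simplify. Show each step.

(r - p + 4·q)·(-3·r - 7 - 9·p)·(6·p - 3·r - 9·q)
= (-3·r² - 7·r - 9·p·r + 3·p·r + 7·p + 9·p² - 12·q·r - 28·q - 36·p·q)·(6·p - 3·r - 9·q)    [distributive law]
= (-3·r² - 7·r - 6·p·r + 7·p + 9·p² - 12·q·r - 28·q - 36·p·q)·(6·p - 3·r - 9·q)    [combine like terms]
= -18·p·r² + 9·r³ + 27·q·r² - 42·p·r + 21·r² + 63·q·r - 36·p²·r + 18·p·r² + 54·p·q·r + 42·p² - 21·p·r - 63·p·q + 54·p³ - 27·p²·r - 81·p²·q - 72·p·q·r + 36·q·r² + 108·q²·r - 168·p·q + 84·q·r + 252·q² - 216·p²·q + 108·p·q·r + 324·p·q²    [distributive law]
= 9·r³ + 63·q·r² - 63·p·r + 21·r² + 147·q·r - 63·p²·r + 90·p·q·r + 42·p² - 231·p·q + 54·p³ - 297·p²·q + 108·q²·r + 252·q² + 324·p·q²    [combine like terms]

9·r³ + 63·q·r² - 63·p·r + 21·r² + 147·q·r - 63·p²·r + 90·p·q·r + 42·p² - 231·p·q + 54·p³ - 297·p²·q + 108·q²·r + 252·q² + 324·p·q²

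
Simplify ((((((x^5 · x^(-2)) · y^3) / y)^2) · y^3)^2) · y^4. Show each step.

x^12y^18

((((((x^5 · x^(-2)) · y^3) / y)^2) · y^3)^2) · y^4
= ((((((x^5 · x^(-2)) · y^3) / y)^2)^2) · ((y^3)^2)) · y^4    [power of a product]
= (((((x^5 · x^(-2)) · y^3) / y)^4) · ((y^3)^2)) · y^4    [power of a power]
= (((((x^5 · x^(-2)) · y^3)^4) / (y^4)) · ((y^3)^2)) · y^4    [power of a quotient]
= (((((x^5 · x^(-2))^4) · ((y^3)^4)) / (y^4)) · ((y^3)^2)) · y^4    [power of a product]
= ((((((x^5)^4) · ((x^(-2))^4)) · ((y^3)^4)) / (y^4)) · ((y^3)^2)) · y^4    [power of a product]
= ((((x^20 · ((x^(-2))^4)) · ((y^3)^4)) / (y^4)) · ((y^3)^2)) · y^4    [power of a power]
= ((((x^20 · x^(-8)) · ((y^3)^4)) / (y^4)) · ((y^3)^2)) · y^4    [power of a power]
= (((x^12 · ((y^3)^4)) / (y^4)) · ((y^3)^2)) · y^4    [product of powers]
= (((x^12 · y^12) / (y^4)) · ((y^3)^2)) · y^4    [power of a power]
= (((x^12 · y^12) / y^4) · y^6) · y^4    [power of a power]
= x^12y^18    [quotient of powers; product of powers]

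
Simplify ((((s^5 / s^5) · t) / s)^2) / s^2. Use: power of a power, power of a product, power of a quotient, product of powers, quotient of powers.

((((s^5 / s^5) · t) / s)^2) / s^2
= ((((s^5 / s^5) · t)^2) / (s^2)) / s^2    [power of a quotient]
= ((((s^5 / s^5)^2) · (t^2)) / (s^2)) / s^2    [power of a product]
= (((((s^5)^2) / ((s^5)^2)) · (t^2)) / (s^2)) / s^2    [power of a quotient]
= (((s^10 / ((s^5)^2)) · (t^2)) / (s^2)) / s^2    [power of a power]
= (((s^10 / s^10) · (t^2)) / (s^2)) / s^2    [power of a power]
= ((s^0 · (t^2)) / (s^2)) / s^2    [quotient of powers]
= s^(-4)·t^2    [quotient of powers; product of powers]

s^(-4)·t^2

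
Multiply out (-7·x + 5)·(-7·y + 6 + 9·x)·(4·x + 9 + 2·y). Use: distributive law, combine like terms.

(-7·x + 5)·(-7·y + 6 + 9·x)·(4·x + 9 + 2·y)
= (49·x·y - 42·x - 63·x^2 - 35·y + 30 + 45·x)·(4·x + 9 + 2·y)    [distributive law]
= (49·x·y + 3·x - 63·x^2 - 35·y + 30)·(4·x + 9 + 2·y)    [combine like terms]
= 196·x^2·y + 441·x·y + 98·x·y^2 + 12·x^2 + 27·x + 6·x·y - 252·x^3 - 567·x^2 - 126·x^2·y - 140·x·y - 315·y - 70·y^2 + 120·x + 270 + 60·y    [distributive law]
= 70·x^2·y + 307·x·y + 98·x·y^2 - 555·x^2 + 147·x - 252·x^3 - 255·y - 70·y^2 + 270    [combine like terms]

70·x^2·y + 307·x·y + 98·x·y^2 - 555·x^2 + 147·x - 252·x^3 - 255·y - 70·y^2 + 270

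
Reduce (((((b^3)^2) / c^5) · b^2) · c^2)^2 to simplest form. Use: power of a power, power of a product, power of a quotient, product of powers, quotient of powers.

(((((b^3)^2) / c^5) · b^2) · c^2)^2
= (((((b^3)^2) / c^5) · b^2)^2) · ((c^2)^2)    [power of a product]
= (((((b^3)^2) / c^5)^2) · ((b^2)^2)) · ((c^2)^2)    [power of a product]
= (((((b^3)^2)^2) / ((c^5)^2)) · ((b^2)^2)) · ((c^2)^2)    [power of a quotient]
= ((((b^3)^4) / ((c^5)^2)) · ((b^2)^2)) · ((c^2)^2)    [power of a power]
= ((b^12 / ((c^5)^2)) · ((b^2)^2)) · ((c^2)^2)    [power of a power]
= ((b^12 / c^10) · ((b^2)^2)) · ((c^2)^2)    [power of a power]
= ((b^12 / c^10) · b^4) · ((c^2)^2)    [power of a power]
= ((b^12 / c^10) · b^4) · c^4    [power of a power]
= b^16·c^(-6)    [quotient of powers; product of powers]

b^16·c^(-6)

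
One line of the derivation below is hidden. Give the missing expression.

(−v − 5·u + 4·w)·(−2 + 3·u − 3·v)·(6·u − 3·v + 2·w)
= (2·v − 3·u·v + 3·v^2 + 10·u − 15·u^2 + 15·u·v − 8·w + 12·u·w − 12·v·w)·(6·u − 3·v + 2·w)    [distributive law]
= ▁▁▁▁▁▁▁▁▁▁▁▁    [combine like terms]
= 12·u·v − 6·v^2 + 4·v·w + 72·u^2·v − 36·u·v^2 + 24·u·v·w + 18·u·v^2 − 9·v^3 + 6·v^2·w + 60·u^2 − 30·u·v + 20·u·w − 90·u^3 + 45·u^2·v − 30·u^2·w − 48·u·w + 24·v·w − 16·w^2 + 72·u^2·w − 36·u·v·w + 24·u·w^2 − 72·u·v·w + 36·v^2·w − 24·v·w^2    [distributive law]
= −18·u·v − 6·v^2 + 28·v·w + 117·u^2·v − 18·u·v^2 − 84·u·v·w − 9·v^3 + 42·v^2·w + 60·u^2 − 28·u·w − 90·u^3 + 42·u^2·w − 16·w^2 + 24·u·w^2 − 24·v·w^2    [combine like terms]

By combine like terms:

(2·v + 12·u·v + 3·v^2 + 10·u − 15·u^2 − 8·w + 12·u·w − 12·v·w)·(6·u − 3·v + 2·w)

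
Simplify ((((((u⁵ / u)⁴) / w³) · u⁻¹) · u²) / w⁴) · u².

u¹⁹·w⁻⁷

((((((u⁵ / u)⁴) / w³) · u⁻¹) · u²) / w⁴) · u²
= (((((((u⁵)⁴) / (u⁴)) / w³) · u⁻¹) · u²) / w⁴) · u²    [power of a quotient]
= (((((u²⁰ / (u⁴)) / w³) · u⁻¹) · u²) / w⁴) · u²    [power of a power]
= ((((u¹⁶ / w³) · u⁻¹) · u²) / w⁴) · u²    [quotient of powers]
= u¹⁹·w⁻⁷    [quotient of powers; product of powers]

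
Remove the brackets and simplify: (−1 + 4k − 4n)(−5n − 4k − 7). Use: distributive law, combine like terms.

(−1 + 4k − 4n)(−5n − 4k − 7)
= 5n + 4k + 7 − 20kn − 16k² − 28k + 20n² + 16kn + 28n    [distributive law]
= 33n − 24k + 7 − 4kn − 16k² + 20n²    [combine like terms]

33n − 24k + 7 − 4kn − 16k² + 20n²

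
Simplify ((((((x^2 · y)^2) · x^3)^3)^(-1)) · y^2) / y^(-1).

x^(-21)·y^(-3)

((((((x^2 · y)^2) · x^3)^3)^(-1)) · y^2) / y^(-1)
= (((((x^2 · y)^2) · x^3)^(-3)) · y^2) / y^(-1)    [power of a power]
= (((((x^2 · y)^2)^(-3)) · ((x^3)^(-3))) · y^2) / y^(-1)    [power of a product]
= ((((x^2 · y)^(-6)) · ((x^3)^(-3))) · y^2) / y^(-1)    [power of a power]
= (((((x^2)^(-6)) · (y^(-6))) · ((x^3)^(-3))) · y^2) / y^(-1)    [power of a product]
= (((x^(-12) · (y^(-6))) · ((x^3)^(-3))) · y^2) / y^(-1)    [power of a power]
= (((x^(-12) · y^(-6)) · x^(-9)) · y^2) / y^(-1)    [power of a power]
= x^(-21)·y^(-3)    [quotient of powers; product of powers]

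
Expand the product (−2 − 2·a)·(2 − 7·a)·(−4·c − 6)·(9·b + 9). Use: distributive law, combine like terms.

(−2 − 2·a)·(2 − 7·a)·(−4·c − 6)·(9·b + 9)
= (−4 + 14·a − 4·a + 14·a^2)·(−4·c − 6)·(9·b + 9)    [distributive law]
= (−4 + 10·a + 14·a^2)·(−4·c − 6)·(9·b + 9)    [combine like terms]
= (16·c + 24 − 40·a·c − 60·a − 56·a^2·c − 84·a^2)·(9·b + 9)    [distributive law]
= 144·b·c + 144·c + 216·b + 216 − 360·a·b·c − 360·a·c − 540·a·b − 540·a − 504·a^2·b·c − 504·a^2·c − 756·a^2·b − 756·a^2    [distributive law]

144·b·c + 144·c + 216·b + 216 − 360·a·b·c − 360·a·c − 540·a·b − 540·a − 504·a^2·b·c − 504·a^2·c − 756·a^2·b − 756·a^2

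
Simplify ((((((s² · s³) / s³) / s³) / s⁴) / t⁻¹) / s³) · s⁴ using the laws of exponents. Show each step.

s⁻⁴·t

((((((s² · s³) / s³) / s³) / s⁴) / t⁻¹) / s³) · s⁴
= (((((s⁵ / s³) / s³) / s⁴) / t⁻¹) / s³) · s⁴    [product of powers]
= ((((s² / s³) / s⁴) / t⁻¹) / s³) · s⁴    [quotient of powers]
= (((s⁻¹ / s⁴) / t⁻¹) / s³) · s⁴    [quotient of powers]
= ((s⁻⁵ / t⁻¹) / s³) · s⁴    [quotient of powers]
= s⁻⁴·t    [quotient of powers; product of powers]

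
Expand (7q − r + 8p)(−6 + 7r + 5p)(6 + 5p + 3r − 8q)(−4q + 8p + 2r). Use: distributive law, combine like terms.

1008q^2 − 864pq − 648qr + 1152pq^2 + 3072p^2q + 960pqr + 192q^2r + 336qr^2 − 1344q^3 − 3464pq^2r − 2254p^2qr + 1036pqr^2 − 1596q^2r^2 + 490qr^3 + 1568q^3r − 1660p^2q^2 − 1960p^3q + 1120pq^3 − 288pr + 72r^2 + 1536p^2r + 192pr^2 − 48r^3 + 1694p^2r^2 + 68pr^3 − 42r^4 + 3400p^3r − 2304p^2 + 1600p^4

(7q − r + 8p)(−6 + 7r + 5p)(6 + 5p + 3r − 8q)(−4q + 8p + 2r)
= (−42q + 49qr + 35pq + 6r − 7r^2 − 5pr − 48p + 56pr + 40p^2)(6 + 5p + 3r − 8q)(−4q + 8p + 2r)    [distributive law]
= (−42q + 49qr + 35pq + 6r − 7r^2 + 51pr − 48p + 40p^2)(6 + 5p + 3r − 8q)(−4q + 8p + 2r)    [combine like terms]
= (−252q − 210pq − 126qr + 336q^2 + 294qr + 245pqr + 147qr^2 − 392q^2r + 210pq + 175p^2q + 105pqr − 280pq^2 + 36r + 30pr + 18r^2 − 48qr − 42r^2 − 35pr^2 − 21r^3 + 56qr^2 + 306pr + 255p^2r + 153pr^2 − 408pqr − 288p − 240p^2 − 144pr + 384pq + 240p^2 + 200p^3 + 120p^2r − 320p^2q)(−4q + 8p + 2r)    [distributive law]
= (−252q + 384pq + 120qr + 336q^2 − 58pqr + 203qr^2 − 392q^2r − 145p^2q − 280pq^2 + 36r + 192pr − 24r^2 + 118pr^2 − 21r^3 + 375p^2r − 288p + 200p^3)(−4q + 8p + 2r)    [combine like terms]
= 1008q^2 − 2016pq − 504qr − 1536pq^2 + 3072p^2q + 768pqr − 480q^2r + 960pqr + 240qr^2 − 1344q^3 + 2688pq^2 + 672q^2r + 232pq^2r − 464p^2qr − 116pqr^2 − 812q^2r^2 + 1624pqr^2 + 406qr^3 + 1568q^3r − 3136pq^2r − 784q^2r^2 + 580p^2q^2 − 1160p^3q − 290p^2qr + 1120pq^3 − 2240p^2q^2 − 560pq^2r − 144qr + 288pr + 72r^2 − 768pqr + 1536p^2r + 384pr^2 + 96qr^2 − 192pr^2 − 48r^3 − 472pqr^2 + 944p^2r^2 + 236pr^3 + 84qr^3 − 168pr^3 − 42r^4 − 1500p^2qr + 3000p^3r + 750p^2r^2 + 1152pq − 2304p^2 − 576pr − 800p^3q + 1600p^4 + 400p^3r    [distributive law]
= 1008q^2 − 864pq − 648qr + 1152pq^2 + 3072p^2q + 960pqr + 192q^2r + 336qr^2 − 1344q^3 − 3464pq^2r − 2254p^2qr + 1036pqr^2 − 1596q^2r^2 + 490qr^3 + 1568q^3r − 1660p^2q^2 − 1960p^3q + 1120pq^3 − 288pr + 72r^2 + 1536p^2r + 192pr^2 − 48r^3 + 1694p^2r^2 + 68pr^3 − 42r^4 + 3400p^3r − 2304p^2 + 1600p^4    [combine like terms]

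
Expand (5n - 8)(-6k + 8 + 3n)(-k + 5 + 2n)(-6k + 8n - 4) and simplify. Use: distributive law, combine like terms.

(5n - 8)(-6k + 8 + 3n)(-k + 5 + 2n)(-6k + 8n - 4)
= (-30kn + 40n + 15n^2 + 48k - 64 - 24n)(-k + 5 + 2n)(-6k + 8n - 4)    [distributive law]
= (-30kn + 16n + 15n^2 + 48k - 64)(-k + 5 + 2n)(-6k + 8n - 4)    [combine like terms]
= (30k^2n - 150kn - 60kn^2 - 16kn + 80n + 32n^2 - 15kn^2 + 75n^2 + 30n^3 - 48k^2 + 240k + 96kn + 64k - 320 - 128n)(-6k + 8n - 4)    [distributive law]
= (30k^2n - 70kn - 75kn^2 - 48n + 107n^2 + 30n^3 - 48k^2 + 304k - 320)(-6k + 8n - 4)    [combine like terms]
= -180k^3n + 240k^2n^2 - 120k^2n + 420k^2n - 560kn^2 + 280kn + 450k^2n^2 - 600kn^3 + 300kn^2 + 288kn - 384n^2 + 192n - 642kn^2 + 856n^3 - 428n^2 - 180kn^3 + 240n^4 - 120n^3 + 288k^3 - 384k^2n + 192k^2 - 1824k^2 + 2432kn - 1216k + 1920k - 2560n + 1280    [distributive law]
= -180k^3n + 690k^2n^2 - 84k^2n - 902kn^2 + 3000kn - 780kn^3 - 812n^2 - 2368n + 736n^3 + 240n^4 + 288k^3 - 1632k^2 + 704k + 1280    [combine like terms]

-180k^3n + 690k^2n^2 - 84k^2n - 902kn^2 + 3000kn - 780kn^3 - 812n^2 - 2368n + 736n^3 + 240n^4 + 288k^3 - 1632k^2 + 704k + 1280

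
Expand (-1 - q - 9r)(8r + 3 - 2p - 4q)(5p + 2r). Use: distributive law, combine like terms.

(-1 - q - 9r)(8r + 3 - 2p - 4q)(5p + 2r)
= (-8r - 3 + 2p + 4q - 8qr - 3q + 2pq + 4q² - 72r² - 27r + 18pr + 36qr)(5p + 2r)    [distributive law]
= (-35r - 3 + 2p + q + 28qr + 2pq + 4q² - 72r² + 18pr)(5p + 2r)    [combine like terms]
= -175pr - 70r² - 15p - 6r + 10p² + 4pr + 5pq + 2qr + 140pqr + 56qr² + 10p²q + 4pqr + 20pq² + 8q²r - 360pr² - 144r³ + 90p²r + 36pr²    [distributive law]
= -171pr - 70r² - 15p - 6r + 10p² + 5pq + 2qr + 144pqr + 56qr² + 10p²q + 20pq² + 8q²r - 324pr² - 144r³ + 90p²r    [combine like terms]

-171pr - 70r² - 15p - 6r + 10p² + 5pq + 2qr + 144pqr + 56qr² + 10p²q + 20pq² + 8q²r - 324pr² - 144r³ + 90p²r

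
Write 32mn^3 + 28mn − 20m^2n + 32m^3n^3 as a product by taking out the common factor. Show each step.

32mn^3 + 28mn − 20m^2n + 32m^3n^3
= 4(8mn^3 + 7mn − 5m^2n + 8m^3n^3)    [factor out 4]
= 4mn(8n^2 + 7 − 5m + 8m^2n^2)    [factor out mn]

4mn(8n^2 + 7 − 5m + 8m^2n^2)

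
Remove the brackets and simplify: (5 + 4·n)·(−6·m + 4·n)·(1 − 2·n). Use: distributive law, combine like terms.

−30·m + 36·m·n + 20·n − 24·n^2 + 48·m·n^2 − 32·n^3

(5 + 4·n)·(−6·m + 4·n)·(1 − 2·n)
= (−30·m + 20·n − 24·m·n + 16·n^2)·(1 − 2·n)    [distributive law]
= −30·m + 60·m·n + 20·n − 40·n^2 − 24·m·n + 48·m·n^2 + 16·n^2 − 32·n^3    [distributive law]
= −30·m + 36·m·n + 20·n − 24·n^2 + 48·m·n^2 − 32·n^3    [combine like terms]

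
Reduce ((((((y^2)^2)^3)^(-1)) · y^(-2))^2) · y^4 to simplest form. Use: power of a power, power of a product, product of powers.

y^(-24)

((((((y^2)^2)^3)^(-1)) · y^(-2))^2) · y^4
= ((((((y^2)^2)^3)^(-1))^2) · ((y^(-2))^2)) · y^4    [power of a product]
= (((((y^2)^2)^3)^(-2)) · ((y^(-2))^2)) · y^4    [power of a power]
= ((((y^2)^2)^(-6)) · ((y^(-2))^2)) · y^4    [power of a power]
= (((y^2)^(-12)) · ((y^(-2))^2)) · y^4    [power of a power]
= (y^(-24) · ((y^(-2))^2)) · y^4    [power of a power]
= (y^(-24) · y^(-4)) · y^4    [power of a power]
= y^(-28) · y^4    [product of powers]
= y^(-24)    [product of powers]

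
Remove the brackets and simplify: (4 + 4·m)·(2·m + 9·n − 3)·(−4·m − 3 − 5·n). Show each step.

−8·m² + 60·m − 232·m·n − 48·n − 180·n² + 36 − 32·m³ − 184·m²·n − 180·m·n²

(4 + 4·m)·(2·m + 9·n − 3)·(−4·m − 3 − 5·n)
= (8·m + 36·n − 12 + 8·m² + 36·m·n − 12·m)·(−4·m − 3 − 5·n)    [distributive law]
= (−4·m + 36·n − 12 + 8·m² + 36·m·n)·(−4·m − 3 − 5·n)    [combine like terms]
= 16·m² + 12·m + 20·m·n − 144·m·n − 108·n − 180·n² + 48·m + 36 + 60·n − 32·m³ − 24·m² − 40·m²·n − 144·m²·n − 108·m·n − 180·m·n²    [distributive law]
= −8·m² + 60·m − 232·m·n − 48·n − 180·n² + 36 − 32·m³ − 184·m²·n − 180·m·n²    [combine like terms]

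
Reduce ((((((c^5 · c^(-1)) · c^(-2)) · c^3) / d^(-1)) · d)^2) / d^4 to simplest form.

c^10

((((((c^5 · c^(-1)) · c^(-2)) · c^3) / d^(-1)) · d)^2) / d^4
= ((((((c^5 · c^(-1)) · c^(-2)) · c^3) / d^(-1))^2) · (d^2)) / d^4    [power of a product]
= ((((((c^5 · c^(-1)) · c^(-2)) · c^3)^2) / ((d^(-1))^2)) · (d^2)) / d^4    [power of a quotient]
= ((((((c^5 · c^(-1)) · c^(-2))^2) · ((c^3)^2)) / ((d^(-1))^2)) · (d^2)) / d^4    [power of a product]
= ((((((c^5 · c^(-1))^2) · ((c^(-2))^2)) · ((c^3)^2)) / ((d^(-1))^2)) · (d^2)) / d^4    [power of a product]
= (((((((c^5)^2) · ((c^(-1))^2)) · ((c^(-2))^2)) · ((c^3)^2)) / ((d^(-1))^2)) · (d^2)) / d^4    [power of a product]
= (((((c^10 · ((c^(-1))^2)) · ((c^(-2))^2)) · ((c^3)^2)) / ((d^(-1))^2)) · (d^2)) / d^4    [power of a power]
= (((((c^10 · c^(-2)) · ((c^(-2))^2)) · ((c^3)^2)) / ((d^(-1))^2)) · (d^2)) / d^4    [power of a power]
= ((((c^8 · ((c^(-2))^2)) · ((c^3)^2)) / ((d^(-1))^2)) · (d^2)) / d^4    [product of powers]
= ((((c^8 · c^(-4)) · ((c^3)^2)) / ((d^(-1))^2)) · (d^2)) / d^4    [power of a power]
= (((c^4 · ((c^3)^2)) / ((d^(-1))^2)) · (d^2)) / d^4    [product of powers]
= (((c^4 · c^6) / ((d^(-1))^2)) · (d^2)) / d^4    [power of a power]
= ((c^10 / ((d^(-1))^2)) · (d^2)) / d^4    [product of powers]
= ((c^10 / d^(-2)) · (d^2)) / d^4    [power of a power]
= c^10    [quotient of powers; product of powers]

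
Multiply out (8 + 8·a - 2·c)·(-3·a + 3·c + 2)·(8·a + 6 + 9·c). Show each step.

(8 + 8·a - 2·c)·(-3·a + 3·c + 2)·(8·a + 6 + 9·c)
= (-24·a + 24·c + 16 - 24·a^2 + 24·a·c + 16·a + 6·a·c - 6·c^2 - 4·c)·(8·a + 6 + 9·c)    [distributive law]
= (-8·a + 20·c + 16 - 24·a^2 + 30·a·c - 6·c^2)·(8·a + 6 + 9·c)    [combine like terms]
= -64·a^2 - 48·a - 72·a·c + 160·a·c + 120·c + 180·c^2 + 128·a + 96 + 144·c - 192·a^3 - 144·a^2 - 216·a^2·c + 240·a^2·c + 180·a·c + 270·a·c^2 - 48·a·c^2 - 36·c^2 - 54·c^3    [distributive law]
= -208·a^2 + 80·a + 268·a·c + 264·c + 144·c^2 + 96 - 192·a^3 + 24·a^2·c + 222·a·c^2 - 54·c^3    [combine like terms]

-208·a^2 + 80·a + 268·a·c + 264·c + 144·c^2 + 96 - 192·a^3 + 24·a^2·c + 222·a·c^2 - 54·c^3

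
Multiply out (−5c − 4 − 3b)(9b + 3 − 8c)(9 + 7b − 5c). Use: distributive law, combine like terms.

(−5c − 4 − 3b)(9b + 3 − 8c)(9 + 7b − 5c)
= (−45bc − 15c + 40c² − 36b − 12 + 32c − 27b² − 9b + 24bc)(9 + 7b − 5c)    [distributive law]
= (−21bc + 17c + 40c² − 45b − 12 − 27b²)(9 + 7b − 5c)    [combine like terms]
= −189bc − 147b²c + 105bc² + 153c + 119bc − 85c² + 360c² + 280bc² − 200c³ − 405b − 315b² + 225bc − 108 − 84b + 60c − 243b² − 189b³ + 135b²c    [distributive law]
= 155bc − 12b²c + 385bc² + 213c + 275c² − 200c³ − 489b − 558b² − 108 − 189b³    [combine like terms]

155bc − 12b²c + 385bc² + 213c + 275c² − 200c³ − 489b − 558b² − 108 − 189b³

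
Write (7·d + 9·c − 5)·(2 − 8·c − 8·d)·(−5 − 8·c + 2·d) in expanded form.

−290·d + 324·c·d + 388·d^2 + 880·c^2·d + 192·c·d^2 − 112·d^3 − 210·c − 104·c^2 + 576·c^3 + 50

(7·d + 9·c − 5)·(2 − 8·c − 8·d)·(−5 − 8·c + 2·d)
= (14·d − 56·c·d − 56·d^2 + 18·c − 72·c^2 − 72·c·d − 10 + 40·c + 40·d)·(−5 − 8·c + 2·d)    [distributive law]
= (54·d − 128·c·d − 56·d^2 + 58·c − 72·c^2 − 10)·(−5 − 8·c + 2·d)    [combine like terms]
= −270·d − 432·c·d + 108·d^2 + 640·c·d + 1024·c^2·d − 256·c·d^2 + 280·d^2 + 448·c·d^2 − 112·d^3 − 290·c − 464·c^2 + 116·c·d + 360·c^2 + 576·c^3 − 144·c^2·d + 50 + 80·c − 20·d    [distributive law]
= −290·d + 324·c·d + 388·d^2 + 880·c^2·d + 192·c·d^2 − 112·d^3 − 210·c − 104·c^2 + 576·c^3 + 50    [combine like terms]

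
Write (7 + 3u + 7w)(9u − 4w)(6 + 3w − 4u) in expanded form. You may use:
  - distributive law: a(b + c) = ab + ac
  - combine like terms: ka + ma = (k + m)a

(7 + 3u + 7w)(9u − 4w)(6 + 3w − 4u)
= (63u − 28w + 27u^2 − 12uw + 63uw − 28w^2)(6 + 3w − 4u)    [distributive law]
= (63u − 28w + 27u^2 + 51uw − 28w^2)(6 + 3w − 4u)    [combine like terms]
= 378u + 189uw − 252u^2 − 168w − 84w^2 + 112uw + 162u^2 + 81u^2w − 108u^3 + 306uw + 153uw^2 − 204u^2w − 168w^2 − 84w^3 + 112uw^2    [distributive law]
= 378u + 607uw − 90u^2 − 168w − 252w^2 − 123u^2w − 108u^3 + 265uw^2 − 84w^3    [combine like terms]

378u + 607uw − 90u^2 − 168w − 252w^2 − 123u^2w − 108u^3 + 265uw^2 − 84w^3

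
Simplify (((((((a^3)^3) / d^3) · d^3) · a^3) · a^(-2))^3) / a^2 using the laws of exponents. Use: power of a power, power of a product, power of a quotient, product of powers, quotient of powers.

(((((((a^3)^3) / d^3) · d^3) · a^3) · a^(-2))^3) / a^2
= (((((((a^3)^3) / d^3) · d^3) · a^3)^3) · ((a^(-2))^3)) / a^2    [power of a product]
= (((((((a^3)^3) / d^3) · d^3)^3) · ((a^3)^3)) · ((a^(-2))^3)) / a^2    [power of a product]
= (((((((a^3)^3) / d^3)^3) · ((d^3)^3)) · ((a^3)^3)) · ((a^(-2))^3)) / a^2    [power of a product]
= (((((((a^3)^3)^3) / ((d^3)^3)) · ((d^3)^3)) · ((a^3)^3)) · ((a^(-2))^3)) / a^2    [power of a quotient]
= ((((((a^3)^9) / ((d^3)^3)) · ((d^3)^3)) · ((a^3)^3)) · ((a^(-2))^3)) / a^2    [power of a power]
= ((((a^27 / ((d^3)^3)) · ((d^3)^3)) · ((a^3)^3)) · ((a^(-2))^3)) / a^2    [power of a power]
= ((((a^27 / d^9) · ((d^3)^3)) · ((a^3)^3)) · ((a^(-2))^3)) / a^2    [power of a power]
= ((((a^27 / d^9) · d^9) · ((a^3)^3)) · ((a^(-2))^3)) / a^2    [power of a power]
= ((((a^27 / d^9) · d^9) · a^9) · ((a^(-2))^3)) / a^2    [power of a power]
= ((((a^27 / d^9) · d^9) · a^9) · a^(-6)) / a^2    [power of a power]
= a^28    [quotient of powers; product of powers]

a^28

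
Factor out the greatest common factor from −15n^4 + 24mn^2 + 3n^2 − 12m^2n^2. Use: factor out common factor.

3n^2(−5n^2 + 8m + 1 − 4m^2)

−15n^4 + 24mn^2 + 3n^2 − 12m^2n^2
= 3(−5n^4 + 8mn^2 + n^2 − 4m^2n^2)    [factor out 3]
= 3n^2(−5n^2 + 8m + 1 − 4m^2)    [factor out n^2]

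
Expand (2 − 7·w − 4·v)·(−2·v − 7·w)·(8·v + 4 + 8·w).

−16·v + 24·v·w − 56·w + 84·w² + 400·v²·w + 728·v·w² + 392·w³ + 64·v³

(2 − 7·w − 4·v)·(−2·v − 7·w)·(8·v + 4 + 8·w)
= (−4·v − 14·w + 14·v·w + 49·w² + 8·v² + 28·v·w)·(8·v + 4 + 8·w)    [distributive law]
= (−4·v − 14·w + 42·v·w + 49·w² + 8·v²)·(8·v + 4 + 8·w)    [combine like terms]
= −32·v² − 16·v − 32·v·w − 112·v·w − 56·w − 112·w² + 336·v²·w + 168·v·w + 336·v·w² + 392·v·w² + 196·w² + 392·w³ + 64·v³ + 32·v² + 64·v²·w    [distributive law]
= −16·v + 24·v·w − 56·w + 84·w² + 400·v²·w + 728·v·w² + 392·w³ + 64·v³    [combine like terms]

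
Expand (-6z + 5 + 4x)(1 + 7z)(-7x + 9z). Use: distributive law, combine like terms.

-167xz + 261z^2 + 546xz^2 - 378z^3 - 35x + 45z - 28x^2 - 196x^2z

(-6z + 5 + 4x)(1 + 7z)(-7x + 9z)
= (-6z - 42z^2 + 5 + 35z + 4x + 28xz)(-7x + 9z)    [distributive law]
= (29z - 42z^2 + 5 + 4x + 28xz)(-7x + 9z)    [combine like terms]
= -203xz + 261z^2 + 294xz^2 - 378z^3 - 35x + 45z - 28x^2 + 36xz - 196x^2z + 252xz^2    [distributive law]
= -167xz + 261z^2 + 546xz^2 - 378z^3 - 35x + 45z - 28x^2 - 196x^2z    [combine like terms]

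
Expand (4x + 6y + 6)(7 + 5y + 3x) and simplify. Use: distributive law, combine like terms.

(4x + 6y + 6)(7 + 5y + 3x)
= 28x + 20xy + 12x^2 + 42y + 30y^2 + 18xy + 42 + 30y + 18x    [distributive law]
= 46x + 38xy + 12x^2 + 72y + 30y^2 + 42    [combine like terms]

46x + 38xy + 12x^2 + 72y + 30y^2 + 42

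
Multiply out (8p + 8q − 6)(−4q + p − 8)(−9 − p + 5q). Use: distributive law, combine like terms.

−94pq + 64p^2q − 88pq^2 − 2p^2 − 8p^3 + 582p + 88q^2 − 160q^3 + 600q − 432

(8p + 8q − 6)(−4q + p − 8)(−9 − p + 5q)
= (−32pq + 8p^2 − 64p − 32q^2 + 8pq − 64q + 24q − 6p + 48)(−9 − p + 5q)    [distributive law]
= (−24pq + 8p^2 − 70p − 32q^2 − 40q + 48)(−9 − p + 5q)    [combine like terms]
= 216pq + 24p^2q − 120pq^2 − 72p^2 − 8p^3 + 40p^2q + 630p + 70p^2 − 350pq + 288q^2 + 32pq^2 − 160q^3 + 360q + 40pq − 200q^2 − 432 − 48p + 240q    [distributive law]
= −94pq + 64p^2q − 88pq^2 − 2p^2 − 8p^3 + 582p + 88q^2 − 160q^3 + 600q − 432    [combine like terms]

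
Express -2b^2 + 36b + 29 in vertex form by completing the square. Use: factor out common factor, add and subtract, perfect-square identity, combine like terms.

-2b^2 + 36b + 29
= -2(b^2 - 18b) + 29    [factor out -2 from the b-terms]
= -2(b^2 - 18b + 81 - 81) + 29    [add and subtract 81 inside the bracket]
= -2(b - 9)^2 + 162 + 29    [perfect-square identity]
= -2(b - 9)^2 + 191    [combine constants]

-2(b - 9)^2 + 191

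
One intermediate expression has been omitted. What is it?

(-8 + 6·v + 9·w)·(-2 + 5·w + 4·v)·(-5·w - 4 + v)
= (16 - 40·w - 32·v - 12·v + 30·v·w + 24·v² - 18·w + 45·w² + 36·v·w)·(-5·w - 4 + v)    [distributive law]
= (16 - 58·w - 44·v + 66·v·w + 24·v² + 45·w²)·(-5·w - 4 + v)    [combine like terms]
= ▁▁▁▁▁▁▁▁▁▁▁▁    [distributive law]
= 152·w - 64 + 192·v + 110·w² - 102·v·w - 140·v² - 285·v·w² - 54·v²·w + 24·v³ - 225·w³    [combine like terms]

After distributive law, the bracketed line is:

-80·w - 64 + 16·v + 290·w² + 232·w - 58·v·w + 220·v·w + 176·v - 44·v² - 330·v·w² - 264·v·w + 66·v²·w - 120·v²·w - 96·v² + 24·v³ - 225·w³ - 180·w² + 45·v·w²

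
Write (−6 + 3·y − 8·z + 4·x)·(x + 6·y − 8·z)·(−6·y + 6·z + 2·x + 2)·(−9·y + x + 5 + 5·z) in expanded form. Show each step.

−540·x·y^2 + 204·x^2·y + 126·x·y + 912·x·y·z − 320·x^2·z − 64·x·z − 244·x·z^2 + 36·x^3 − 32·x^2 − 60·x − 2808·y^3 + 1908·y^2 + 9792·y^2·z − 4464·y·z − 11064·y·z^2 − 360·y + 2560·z^2 + 4000·z^3 + 480·z + 1026·x·y^3 − 396·x^2·y^2 − 2412·x·y^2·z + 912·x^2·y·z + 1482·x·y·z^2 − 42·x^3·y + 972·y^4 − 5400·y^3·z + 10044·y^2·z^2 − 7536·y·z^3 − 392·x^2·z^2 − 176·x·z^3 − 16·x^3·z + 1920·z^4 + 8·x^4

(−6 + 3·y − 8·z + 4·x)·(x + 6·y − 8·z)·(−6·y + 6·z + 2·x + 2)·(−9·y + x + 5 + 5·z)
= (−6·x − 36·y + 48·z + 3·x·y + 18·y^2 − 24·y·z − 8·x·z − 48·y·z + 64·z^2 + 4·x^2 + 24·x·y − 32·x·z)·(−6·y + 6·z + 2·x + 2)·(−9·y + x + 5 + 5·z)    [distributive law]
= (−6·x − 36·y + 48·z + 27·x·y + 18·y^2 − 72·y·z − 40·x·z + 64·z^2 + 4·x^2)·(−6·y + 6·z + 2·x + 2)·(−9·y + x + 5 + 5·z)    [combine like terms]
= (36·x·y − 36·x·z − 12·x^2 − 12·x + 216·y^2 − 216·y·z − 72·x·y − 72·y − 288·y·z + 288·z^2 + 96·x·z + 96·z − 162·x·y^2 + 162·x·y·z + 54·x^2·y + 54·x·y − 108·y^3 + 108·y^2·z + 36·x·y^2 + 36·y^2 + 432·y^2·z − 432·y·z^2 − 144·x·y·z − 144·y·z + 240·x·y·z − 240·x·z^2 − 80·x^2·z − 80·x·z − 384·y·z^2 + 384·z^3 + 128·x·z^2 + 128·z^2 − 24·x^2·y + 24·x^2·z + 8·x^3 + 8·x^2)·(−9·y + x + 5 + 5·z)    [distributive law]
= (18·x·y − 20·x·z − 4·x^2 − 12·x + 252·y^2 − 648·y·z − 72·y + 416·z^2 + 96·z − 126·x·y^2 + 258·x·y·z + 30·x^2·y − 108·y^3 + 540·y^2·z − 816·y·z^2 − 112·x·z^2 − 56·x^2·z + 384·z^3 + 8·x^3)·(−9·y + x + 5 + 5·z)    [combine like terms]
= −162·x·y^2 + 18·x^2·y + 90·x·y + 90·x·y·z + 180·x·y·z − 20·x^2·z − 100·x·z − 100·x·z^2 + 36·x^2·y − 4·x^3 − 20·x^2 − 20·x^2·z + 108·x·y − 12·x^2 − 60·x − 60·x·z − 2268·y^3 + 252·x·y^2 + 1260·y^2 + 1260·y^2·z + 5832·y^2·z − 648·x·y·z − 3240·y·z − 3240·y·z^2 + 648·y^2 − 72·x·y − 360·y − 360·y·z − 3744·y·z^2 + 416·x·z^2 + 2080·z^2 + 2080·z^3 − 864·y·z + 96·x·z + 480·z + 480·z^2 + 1134·x·y^3 − 126·x^2·y^2 − 630·x·y^2 − 630·x·y^2·z − 2322·x·y^2·z + 258·x^2·y·z + 1290·x·y·z + 1290·x·y·z^2 − 270·x^2·y^2 + 30·x^3·y + 150·x^2·y + 150·x^2·y·z + 972·y^4 − 108·x·y^3 − 540·y^3 − 540·y^3·z − 4860·y^3·z + 540·x·y^2·z + 2700·y^2·z + 2700·y^2·z^2 + 7344·y^2·z^2 − 816·x·y·z^2 − 4080·y·z^2 − 4080·y·z^3 + 1008·x·y·z^2 − 112·x^2·z^2 − 560·x·z^2 − 560·x·z^3 + 504·x^2·y·z − 56·x^3·z − 280·x^2·z − 280·x^2·z^2 − 3456·y·z^3 + 384·x·z^3 + 1920·z^3 + 1920·z^4 − 72·x^3·y + 8·x^4 + 40·x^3 + 40·x^3·z    [distributive law]
= −540·x·y^2 + 204·x^2·y + 126·x·y + 912·x·y·z − 320·x^2·z − 64·x·z − 244·x·z^2 + 36·x^3 − 32·x^2 − 60·x − 2808·y^3 + 1908·y^2 + 9792·y^2·z − 4464·y·z − 11064·y·z^2 − 360·y + 2560·z^2 + 4000·z^3 + 480·z + 1026·x·y^3 − 396·x^2·y^2 − 2412·x·y^2·z + 912·x^2·y·z + 1482·x·y·z^2 − 42·x^3·y + 972·y^4 − 5400·y^3·z + 10044·y^2·z^2 − 7536·y·z^3 − 392·x^2·z^2 − 176·x·z^3 − 16·x^3·z + 1920·z^4 + 8·x^4    [combine like terms]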